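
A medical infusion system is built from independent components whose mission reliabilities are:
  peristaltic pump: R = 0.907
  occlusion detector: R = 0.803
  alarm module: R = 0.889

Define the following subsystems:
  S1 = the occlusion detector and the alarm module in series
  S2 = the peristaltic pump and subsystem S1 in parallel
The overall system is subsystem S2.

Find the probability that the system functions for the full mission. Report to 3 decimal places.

0.973

Series (occlusion detector and alarm module): 0.80300 × 0.88900 = 0.71387
Parallel (peristaltic pump and [0.71387]): 1 − (1 − 0.90700)(1 − 0.71387) = 0.973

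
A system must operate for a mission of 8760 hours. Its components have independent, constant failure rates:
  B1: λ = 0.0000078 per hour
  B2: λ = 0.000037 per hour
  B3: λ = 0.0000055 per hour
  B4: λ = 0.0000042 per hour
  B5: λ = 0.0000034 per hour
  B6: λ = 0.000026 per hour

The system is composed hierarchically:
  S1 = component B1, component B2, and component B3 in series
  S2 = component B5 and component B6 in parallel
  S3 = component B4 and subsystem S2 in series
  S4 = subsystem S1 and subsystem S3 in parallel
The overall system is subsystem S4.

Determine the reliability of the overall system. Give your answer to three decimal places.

R(B1) = exp(−0.0000078 × 8760) = 0.93395
R(B2) = exp(−0.000037 × 8760) = 0.72316
R(B3) = exp(−0.0000055 × 8760) = 0.95296
R(B4) = exp(−0.0000042 × 8760) = 0.96388
R(B5) = exp(−0.0000034 × 8760) = 0.97066
R(B6) = exp(−0.000026 × 8760) = 0.79632
Series (B1, B2, and B3): 0.93395 × 0.72316 × 0.95296 = 0.64362
Parallel (B5 and B6): 1 − (1 − 0.97066)(1 − 0.79632) = 0.99402
Series (B4 and [0.99402]): 0.96388 × 0.99402 = 0.95812
Parallel ([0.64362] and [0.95812]): 1 − (1 − 0.64362)(1 − 0.95812) = 0.985

0.985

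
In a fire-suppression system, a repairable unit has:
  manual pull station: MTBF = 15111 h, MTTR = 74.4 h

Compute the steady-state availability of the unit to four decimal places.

0.9951

A(manual pull station) = MTBF/(MTBF+MTTR) = 15111/(15111+74.4) = 0.9951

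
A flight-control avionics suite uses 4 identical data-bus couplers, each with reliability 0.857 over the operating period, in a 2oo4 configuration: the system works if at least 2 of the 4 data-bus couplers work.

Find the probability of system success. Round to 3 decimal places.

0.990

R = Σ_{i=2}^{4} C(4,i) p^i (1−p)^{4−i} with p = 0.857
C(4,2)·0.857^2·0.143^2 = 0.09011
C(4,3)·0.857^3·0.143^1 = 0.36003
C(4,4)·0.857^4·0.143^0 = 0.53942
Sum = 0.990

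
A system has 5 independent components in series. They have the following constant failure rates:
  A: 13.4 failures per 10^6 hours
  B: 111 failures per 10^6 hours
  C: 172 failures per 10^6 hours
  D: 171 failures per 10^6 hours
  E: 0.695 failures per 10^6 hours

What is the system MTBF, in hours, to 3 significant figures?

2140

Series of exponential components: λ_sys = Σ λ_i
λ_sys = 0.0000134 + 0.000111 + 0.000172 + 0.000171 + 0.000000695 = 4.6810e-04 /h
MTBF = 1 / λ_sys = 2140 h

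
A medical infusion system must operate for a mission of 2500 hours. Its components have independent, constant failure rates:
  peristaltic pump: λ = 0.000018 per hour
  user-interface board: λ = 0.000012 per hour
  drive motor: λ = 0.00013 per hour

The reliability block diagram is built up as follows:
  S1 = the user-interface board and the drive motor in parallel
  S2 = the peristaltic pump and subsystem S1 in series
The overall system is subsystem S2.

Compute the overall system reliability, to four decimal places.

R(peristaltic pump) = exp(−0.000018 × 2500) = 0.955997
R(user-interface board) = exp(−0.000012 × 2500) = 0.970446
R(drive motor) = exp(−0.00013 × 2500) = 0.722527
Parallel (user-interface board and drive motor): 1 − (1 − 0.970446)(1 − 0.722527) = 0.991800
Series (peristaltic pump and [0.991800]): 0.955997 × 0.991800 = 0.9482

0.9482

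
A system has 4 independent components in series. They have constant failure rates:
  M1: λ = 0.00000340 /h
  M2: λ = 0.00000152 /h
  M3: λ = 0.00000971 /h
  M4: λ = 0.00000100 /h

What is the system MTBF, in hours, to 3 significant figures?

64000

Series of exponential components: λ_sys = Σ λ_i
λ_sys = 0.00000340 + 0.00000152 + 0.00000971 + 0.00000100 = 1.5630e-05 /h
MTBF = 1 / λ_sys = 64000 h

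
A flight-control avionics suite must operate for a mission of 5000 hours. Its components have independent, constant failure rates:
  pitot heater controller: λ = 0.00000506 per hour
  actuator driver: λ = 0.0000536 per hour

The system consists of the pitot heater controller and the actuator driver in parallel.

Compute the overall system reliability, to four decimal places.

R(pitot heater controller) = exp(−0.00000506 × 5000) = 0.975017
R(actuator driver) = exp(−0.0000536 × 5000) = 0.764908
Parallel (pitot heater controller and actuator driver): 1 − (1 − 0.975017)(1 − 0.764908) = 0.9941

0.9941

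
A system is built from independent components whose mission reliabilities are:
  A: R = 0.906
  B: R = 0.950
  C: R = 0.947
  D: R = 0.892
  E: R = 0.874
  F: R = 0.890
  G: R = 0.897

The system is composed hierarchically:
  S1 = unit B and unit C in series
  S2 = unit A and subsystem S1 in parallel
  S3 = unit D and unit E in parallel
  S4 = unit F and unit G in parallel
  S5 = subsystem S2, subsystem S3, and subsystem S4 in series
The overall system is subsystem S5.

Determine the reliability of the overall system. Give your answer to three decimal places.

Series (B and C): 0.95000 × 0.94700 = 0.89965
Parallel (A and [0.89965]): 1 − (1 − 0.90600)(1 − 0.89965) = 0.99057
Parallel (D and E): 1 − (1 − 0.89200)(1 − 0.87400) = 0.98639
Parallel (F and G): 1 − (1 − 0.89000)(1 − 0.89700) = 0.98867
Series ([0.99057], [0.98639], and [0.98867]): 0.99057 × 0.98639 × 0.98867 = 0.966

0.966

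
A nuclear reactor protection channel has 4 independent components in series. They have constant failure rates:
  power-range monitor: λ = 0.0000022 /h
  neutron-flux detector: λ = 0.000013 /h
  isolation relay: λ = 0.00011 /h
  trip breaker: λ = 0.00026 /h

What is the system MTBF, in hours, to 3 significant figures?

2600

Series of exponential components: λ_sys = Σ λ_i
λ_sys = 0.0000022 + 0.000013 + 0.00011 + 0.00026 = 3.8520e-04 /h
MTBF = 1 / λ_sys = 2600 h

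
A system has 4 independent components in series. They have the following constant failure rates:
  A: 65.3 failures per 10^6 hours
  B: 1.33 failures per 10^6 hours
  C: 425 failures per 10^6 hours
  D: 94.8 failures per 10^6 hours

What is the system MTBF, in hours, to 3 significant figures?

Series of exponential components: λ_sys = Σ λ_i
λ_sys = 0.0000653 + 0.00000133 + 0.000425 + 0.0000948 = 5.8643e-04 /h
MTBF = 1 / λ_sys = 1710 h

1710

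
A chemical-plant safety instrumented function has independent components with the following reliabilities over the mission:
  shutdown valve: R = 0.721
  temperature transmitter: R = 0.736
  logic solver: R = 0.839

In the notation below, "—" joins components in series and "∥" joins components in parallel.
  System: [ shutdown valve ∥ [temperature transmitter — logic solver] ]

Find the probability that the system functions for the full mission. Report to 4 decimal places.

0.8933

Series (temperature transmitter and logic solver): 0.736000 × 0.839000 = 0.617504
Parallel (shutdown valve and [0.617504]): 1 − (1 − 0.721000)(1 − 0.617504) = 0.8933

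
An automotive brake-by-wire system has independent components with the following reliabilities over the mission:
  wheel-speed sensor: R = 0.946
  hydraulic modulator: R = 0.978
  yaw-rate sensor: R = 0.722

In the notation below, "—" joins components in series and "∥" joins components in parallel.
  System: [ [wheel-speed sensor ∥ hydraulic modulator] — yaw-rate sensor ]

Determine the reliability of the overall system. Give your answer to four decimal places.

0.7211

Parallel (wheel-speed sensor and hydraulic modulator): 1 − (1 − 0.946000)(1 − 0.978000) = 0.998812
Series ([0.998812] and yaw-rate sensor): 0.998812 × 0.722000 = 0.7211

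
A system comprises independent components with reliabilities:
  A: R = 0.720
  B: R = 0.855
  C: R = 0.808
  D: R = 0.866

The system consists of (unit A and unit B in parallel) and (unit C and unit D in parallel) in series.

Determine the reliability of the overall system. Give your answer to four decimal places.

Parallel (A and B): 1 − (1 − 0.720000)(1 − 0.855000) = 0.959400
Parallel (C and D): 1 − (1 − 0.808000)(1 − 0.866000) = 0.974272
Series ([0.959400] and [0.974272]): 0.959400 × 0.974272 = 0.9347

0.9347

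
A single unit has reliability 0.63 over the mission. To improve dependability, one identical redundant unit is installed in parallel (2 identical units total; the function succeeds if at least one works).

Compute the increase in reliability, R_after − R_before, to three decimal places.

R_before = 0.63
R_after = 1 − (1 − 0.63)^2 = 0.863
ΔR = 0.863 − 0.63 = 0.233

0.233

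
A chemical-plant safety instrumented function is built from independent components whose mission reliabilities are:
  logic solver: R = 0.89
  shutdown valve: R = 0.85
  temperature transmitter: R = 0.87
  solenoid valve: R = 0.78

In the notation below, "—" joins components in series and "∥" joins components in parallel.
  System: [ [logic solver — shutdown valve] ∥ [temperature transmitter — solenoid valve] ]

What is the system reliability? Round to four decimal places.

Series (logic solver and shutdown valve): 0.890000 × 0.850000 = 0.756500
Series (temperature transmitter and solenoid valve): 0.870000 × 0.780000 = 0.678600
Parallel ([0.756500] and [0.678600]): 1 − (1 − 0.756500)(1 − 0.678600) = 0.9217

0.9217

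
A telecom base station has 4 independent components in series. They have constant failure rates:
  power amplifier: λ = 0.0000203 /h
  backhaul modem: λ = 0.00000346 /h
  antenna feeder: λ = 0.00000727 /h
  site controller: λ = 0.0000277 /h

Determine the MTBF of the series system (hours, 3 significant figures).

17000

Series of exponential components: λ_sys = Σ λ_i
λ_sys = 0.0000203 + 0.00000346 + 0.00000727 + 0.0000277 = 5.8730e-05 /h
MTBF = 1 / λ_sys = 17000 h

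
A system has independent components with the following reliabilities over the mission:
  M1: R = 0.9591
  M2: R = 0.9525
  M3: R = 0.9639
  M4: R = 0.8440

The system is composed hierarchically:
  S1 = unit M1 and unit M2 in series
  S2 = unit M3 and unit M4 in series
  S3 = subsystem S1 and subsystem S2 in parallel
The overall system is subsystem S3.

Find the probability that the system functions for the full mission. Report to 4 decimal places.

Series (M1 and M2): 0.959100 × 0.952500 = 0.913543
Series (M3 and M4): 0.963900 × 0.844000 = 0.813532
Parallel ([0.913543] and [0.813532]): 1 − (1 − 0.913543)(1 − 0.813532) = 0.9839

0.9839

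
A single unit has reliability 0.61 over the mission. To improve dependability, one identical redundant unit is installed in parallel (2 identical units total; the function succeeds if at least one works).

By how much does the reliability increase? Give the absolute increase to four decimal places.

0.2379

R_before = 0.61
R_after = 1 − (1 − 0.61)^2 = 0.8479
ΔR = 0.8479 − 0.61 = 0.2379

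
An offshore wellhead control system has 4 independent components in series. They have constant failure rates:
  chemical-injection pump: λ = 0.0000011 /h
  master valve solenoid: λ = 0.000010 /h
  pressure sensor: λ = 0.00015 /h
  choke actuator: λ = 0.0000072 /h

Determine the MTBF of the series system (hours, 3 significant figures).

5940

Series of exponential components: λ_sys = Σ λ_i
λ_sys = 0.0000011 + 0.000010 + 0.00015 + 0.0000072 = 1.6830e-04 /h
MTBF = 1 / λ_sys = 5940 h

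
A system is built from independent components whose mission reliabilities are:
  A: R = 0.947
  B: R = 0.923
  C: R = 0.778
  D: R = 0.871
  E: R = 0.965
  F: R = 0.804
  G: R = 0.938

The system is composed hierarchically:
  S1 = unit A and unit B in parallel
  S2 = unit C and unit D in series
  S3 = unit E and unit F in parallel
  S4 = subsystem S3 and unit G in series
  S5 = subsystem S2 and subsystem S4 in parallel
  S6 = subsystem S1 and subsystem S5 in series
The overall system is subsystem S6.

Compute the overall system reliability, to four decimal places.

Parallel (A and B): 1 − (1 − 0.947000)(1 − 0.923000) = 0.995919
Series (C and D): 0.778000 × 0.871000 = 0.677638
Parallel (E and F): 1 − (1 − 0.965000)(1 − 0.804000) = 0.993140
Series ([0.993140] and G): 0.993140 × 0.938000 = 0.931565
Parallel ([0.677638] and [0.931565]): 1 − (1 − 0.677638)(1 − 0.931565) = 0.977939
Series ([0.995919] and [0.977939]): 0.995919 × 0.977939 = 0.9739

0.9739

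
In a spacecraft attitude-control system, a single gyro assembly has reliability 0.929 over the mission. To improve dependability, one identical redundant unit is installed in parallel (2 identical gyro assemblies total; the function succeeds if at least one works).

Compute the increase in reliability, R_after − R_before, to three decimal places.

0.066

R_before = 0.929
R_after = 1 − (1 − 0.929)^2 = 0.995
ΔR = 0.995 − 0.929 = 0.066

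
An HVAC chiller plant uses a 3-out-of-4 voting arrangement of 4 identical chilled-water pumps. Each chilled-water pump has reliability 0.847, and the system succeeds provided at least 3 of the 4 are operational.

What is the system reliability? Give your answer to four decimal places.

0.8866

R = Σ_{i=3}^{4} C(4,i) p^i (1−p)^{4−i} with p = 0.847
C(4,3)·0.847^3·0.153^1 = 0.371879
C(4,4)·0.847^4·0.153^0 = 0.514676
Sum = 0.8866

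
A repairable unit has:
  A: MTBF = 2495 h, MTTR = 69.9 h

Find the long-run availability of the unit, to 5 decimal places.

A(A) = MTBF/(MTBF+MTTR) = 2495/(2495+69.9) = 0.97275

0.97275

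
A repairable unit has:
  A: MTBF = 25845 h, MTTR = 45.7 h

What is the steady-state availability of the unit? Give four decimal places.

0.9982

A(A) = MTBF/(MTBF+MTTR) = 25845/(25845+45.7) = 0.9982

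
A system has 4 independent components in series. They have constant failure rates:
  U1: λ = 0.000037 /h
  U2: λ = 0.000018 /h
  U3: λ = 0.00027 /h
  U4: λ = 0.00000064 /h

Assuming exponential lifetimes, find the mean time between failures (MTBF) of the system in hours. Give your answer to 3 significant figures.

3070

Series of exponential components: λ_sys = Σ λ_i
λ_sys = 0.000037 + 0.000018 + 0.00027 + 0.00000064 = 3.2564e-04 /h
MTBF = 1 / λ_sys = 3070 h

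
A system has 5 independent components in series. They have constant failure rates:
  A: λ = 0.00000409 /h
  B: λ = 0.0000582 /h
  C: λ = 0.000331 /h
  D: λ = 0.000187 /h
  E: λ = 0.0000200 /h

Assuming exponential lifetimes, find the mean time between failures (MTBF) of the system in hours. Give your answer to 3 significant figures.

1670

Series of exponential components: λ_sys = Σ λ_i
λ_sys = 0.00000409 + 0.0000582 + 0.000331 + 0.000187 + 0.0000200 = 6.0029e-04 /h
MTBF = 1 / λ_sys = 1670 h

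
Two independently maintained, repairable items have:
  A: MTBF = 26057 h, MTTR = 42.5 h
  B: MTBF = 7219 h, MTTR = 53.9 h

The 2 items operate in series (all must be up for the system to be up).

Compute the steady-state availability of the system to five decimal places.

A(A) = MTBF/(MTBF+MTTR) = 26057/(26057+42.5) = 0.998372
A(B) = MTBF/(MTBF+MTTR) = 7219/(7219+53.9) = 0.992589
Series availability: 0.998372 × 0.992589 = 0.99097

0.99097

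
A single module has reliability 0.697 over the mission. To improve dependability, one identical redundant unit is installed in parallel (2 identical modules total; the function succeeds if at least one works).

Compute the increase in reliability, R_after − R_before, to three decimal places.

R_before = 0.697
R_after = 1 − (1 − 0.697)^2 = 0.908
ΔR = 0.908 − 0.697 = 0.211

0.211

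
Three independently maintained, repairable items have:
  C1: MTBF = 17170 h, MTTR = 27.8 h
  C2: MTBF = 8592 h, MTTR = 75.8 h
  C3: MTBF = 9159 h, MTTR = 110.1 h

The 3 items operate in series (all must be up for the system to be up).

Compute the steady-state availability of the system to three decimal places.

A(C1) = MTBF/(MTBF+MTTR) = 17170/(17170+27.8) = 0.998384
A(C2) = MTBF/(MTBF+MTTR) = 8592/(8592+75.8) = 0.991255
A(C3) = MTBF/(MTBF+MTTR) = 9159/(9159+110.1) = 0.988122
Series availability: 0.998384 × 0.991255 × 0.988122 = 0.978

0.978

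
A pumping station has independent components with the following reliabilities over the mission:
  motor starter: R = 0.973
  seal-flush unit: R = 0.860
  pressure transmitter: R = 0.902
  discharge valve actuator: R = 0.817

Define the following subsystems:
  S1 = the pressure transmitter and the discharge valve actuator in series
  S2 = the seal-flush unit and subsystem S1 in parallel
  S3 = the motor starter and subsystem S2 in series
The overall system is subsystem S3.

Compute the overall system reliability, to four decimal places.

Series (pressure transmitter and discharge valve actuator): 0.902000 × 0.817000 = 0.736934
Parallel (seal-flush unit and [0.736934]): 1 − (1 − 0.860000)(1 − 0.736934) = 0.963171
Series (motor starter and [0.963171]): 0.973000 × 0.963171 = 0.9372

0.9372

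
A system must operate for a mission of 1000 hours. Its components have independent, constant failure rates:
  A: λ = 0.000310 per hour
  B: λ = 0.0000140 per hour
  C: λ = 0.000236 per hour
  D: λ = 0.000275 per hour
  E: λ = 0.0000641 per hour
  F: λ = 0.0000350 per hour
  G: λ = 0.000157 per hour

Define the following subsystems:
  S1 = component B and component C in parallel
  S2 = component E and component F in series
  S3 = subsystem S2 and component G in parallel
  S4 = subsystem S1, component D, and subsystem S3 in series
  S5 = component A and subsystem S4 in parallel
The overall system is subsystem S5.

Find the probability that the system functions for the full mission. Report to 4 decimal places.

R(A) = exp(−0.000310 × 1000) = 0.733447
R(B) = exp(−0.0000140 × 1000) = 0.986098
R(C) = exp(−0.000236 × 1000) = 0.789781
R(D) = exp(−0.000275 × 1000) = 0.759572
R(E) = exp(−0.0000641 × 1000) = 0.937911
R(F) = exp(−0.0000350 × 1000) = 0.965605
R(G) = exp(−0.000157 × 1000) = 0.854704
Parallel (B and C): 1 − (1 − 0.986098)(1 − 0.789781) = 0.997078
Series (E and F): 0.937911 × 0.965605 = 0.905652
Parallel ([0.905652] and G): 1 − (1 − 0.905652)(1 − 0.854704) = 0.986292
Series ([0.997078], D, and [0.986292]): 0.997078 × 0.759572 × 0.986292 = 0.746971
Parallel (A and [0.746971]): 1 − (1 − 0.733447)(1 − 0.746971) = 0.9326

0.9326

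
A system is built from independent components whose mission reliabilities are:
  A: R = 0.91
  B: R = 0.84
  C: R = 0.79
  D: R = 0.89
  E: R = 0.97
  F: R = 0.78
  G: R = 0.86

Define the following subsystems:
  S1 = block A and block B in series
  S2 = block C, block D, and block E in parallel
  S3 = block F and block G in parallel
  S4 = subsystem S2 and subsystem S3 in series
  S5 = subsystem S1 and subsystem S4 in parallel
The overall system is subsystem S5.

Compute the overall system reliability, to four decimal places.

Series (A and B): 0.910000 × 0.840000 = 0.764400
Parallel (C, D, and E): 1 − (1 − 0.790000)(1 − 0.890000)(1 − 0.970000) = 0.999307
Parallel (F and G): 1 − (1 − 0.780000)(1 − 0.860000) = 0.969200
Series ([0.999307] and [0.969200]): 0.999307 × 0.969200 = 0.968528
Parallel ([0.764400] and [0.968528]): 1 − (1 − 0.764400)(1 − 0.968528) = 0.9926

0.9926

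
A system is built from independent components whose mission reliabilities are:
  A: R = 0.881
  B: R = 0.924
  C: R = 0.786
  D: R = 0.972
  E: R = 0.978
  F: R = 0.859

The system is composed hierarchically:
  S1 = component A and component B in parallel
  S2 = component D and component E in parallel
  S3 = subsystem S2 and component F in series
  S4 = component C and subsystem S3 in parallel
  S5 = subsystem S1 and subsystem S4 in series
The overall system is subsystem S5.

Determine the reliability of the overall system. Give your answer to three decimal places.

0.961

Parallel (A and B): 1 − (1 − 0.88100)(1 − 0.92400) = 0.99096
Parallel (D and E): 1 − (1 − 0.97200)(1 − 0.97800) = 0.99938
Series ([0.99938] and F): 0.99938 × 0.85900 = 0.85847
Parallel (C and [0.85847]): 1 − (1 − 0.78600)(1 − 0.85847) = 0.96971
Series ([0.99096] and [0.96971]): 0.99096 × 0.96971 = 0.961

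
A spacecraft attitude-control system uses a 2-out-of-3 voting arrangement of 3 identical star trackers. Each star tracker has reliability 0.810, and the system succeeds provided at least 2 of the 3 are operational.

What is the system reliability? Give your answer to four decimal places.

0.9054

R = Σ_{i=2}^{3} C(3,i) p^i (1−p)^{3−i} with p = 0.810
C(3,2)·0.810^2·0.190^1 = 0.373977
C(3,3)·0.810^3·0.190^0 = 0.531441
Sum = 0.9054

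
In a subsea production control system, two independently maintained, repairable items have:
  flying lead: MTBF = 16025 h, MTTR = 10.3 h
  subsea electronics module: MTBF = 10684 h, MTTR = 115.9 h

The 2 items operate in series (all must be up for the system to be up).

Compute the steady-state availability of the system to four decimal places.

0.9886

A(flying lead) = MTBF/(MTBF+MTTR) = 16025/(16025+10.3) = 0.999358
A(subsea electronics module) = MTBF/(MTBF+MTTR) = 10684/(10684+115.9) = 0.989268
Series availability: 0.999358 × 0.989268 = 0.9886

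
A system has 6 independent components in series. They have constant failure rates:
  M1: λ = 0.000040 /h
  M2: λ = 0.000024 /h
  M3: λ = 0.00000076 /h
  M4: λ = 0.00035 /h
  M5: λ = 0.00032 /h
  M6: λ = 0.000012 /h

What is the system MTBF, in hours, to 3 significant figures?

1340

Series of exponential components: λ_sys = Σ λ_i
λ_sys = 0.000040 + 0.000024 + 0.00000076 + 0.00035 + 0.00032 + 0.000012 = 7.4676e-04 /h
MTBF = 1 / λ_sys = 1340 h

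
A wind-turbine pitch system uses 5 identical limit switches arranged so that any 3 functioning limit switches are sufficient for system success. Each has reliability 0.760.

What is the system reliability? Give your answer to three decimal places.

0.907

R = Σ_{i=3}^{5} C(5,i) p^i (1−p)^{5−i} with p = 0.760
C(5,3)·0.760^3·0.240^2 = 0.25285
C(5,4)·0.760^4·0.240^1 = 0.40035
C(5,5)·0.760^5·0.240^0 = 0.25355
Sum = 0.907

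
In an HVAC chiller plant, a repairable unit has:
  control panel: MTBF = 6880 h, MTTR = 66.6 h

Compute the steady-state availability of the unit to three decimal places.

0.990

A(control panel) = MTBF/(MTBF+MTTR) = 6880/(6880+66.6) = 0.990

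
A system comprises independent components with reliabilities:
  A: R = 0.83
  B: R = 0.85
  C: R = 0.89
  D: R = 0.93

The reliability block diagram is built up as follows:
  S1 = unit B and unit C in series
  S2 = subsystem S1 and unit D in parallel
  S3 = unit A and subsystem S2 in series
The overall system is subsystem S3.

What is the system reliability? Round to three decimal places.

Series (B and C): 0.85000 × 0.89000 = 0.75650
Parallel ([0.75650] and D): 1 − (1 − 0.75650)(1 − 0.93000) = 0.98296
Series (A and [0.98296]): 0.83000 × 0.98296 = 0.816

0.816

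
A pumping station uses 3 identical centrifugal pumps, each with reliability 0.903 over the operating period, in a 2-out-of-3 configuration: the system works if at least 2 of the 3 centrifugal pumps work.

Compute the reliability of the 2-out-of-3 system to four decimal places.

R = Σ_{i=2}^{3} C(3,i) p^i (1−p)^{3−i} with p = 0.903
C(3,2)·0.903^2·0.097^1 = 0.237284
C(3,3)·0.903^3·0.097^0 = 0.736314
Sum = 0.9736

0.9736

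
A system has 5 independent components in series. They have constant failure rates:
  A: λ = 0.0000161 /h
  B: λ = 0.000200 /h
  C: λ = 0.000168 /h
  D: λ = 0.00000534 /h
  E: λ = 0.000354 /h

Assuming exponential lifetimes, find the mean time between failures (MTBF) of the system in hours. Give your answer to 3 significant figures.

1350

Series of exponential components: λ_sys = Σ λ_i
λ_sys = 0.0000161 + 0.000200 + 0.000168 + 0.00000534 + 0.000354 = 7.4344e-04 /h
MTBF = 1 / λ_sys = 1350 h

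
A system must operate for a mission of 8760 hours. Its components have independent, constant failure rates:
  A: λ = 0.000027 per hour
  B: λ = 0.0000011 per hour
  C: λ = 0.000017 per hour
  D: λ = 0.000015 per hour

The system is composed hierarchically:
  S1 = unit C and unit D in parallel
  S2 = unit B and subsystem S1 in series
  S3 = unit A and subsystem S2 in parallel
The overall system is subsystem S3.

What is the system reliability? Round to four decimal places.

0.9944

R(A) = exp(−0.000027 × 8760) = 0.789370
R(B) = exp(−0.0000011 × 8760) = 0.990410
R(C) = exp(−0.000017 × 8760) = 0.861638
R(D) = exp(−0.000015 × 8760) = 0.876867
Parallel (C and D): 1 − (1 − 0.861638)(1 − 0.876867) = 0.982963
Series (B and [0.982963]): 0.990410 × 0.982963 = 0.973536
Parallel (A and [0.973536]): 1 − (1 − 0.789370)(1 − 0.973536) = 0.9944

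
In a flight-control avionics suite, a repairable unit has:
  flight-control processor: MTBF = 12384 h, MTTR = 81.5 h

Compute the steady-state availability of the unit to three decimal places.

A(flight-control processor) = MTBF/(MTBF+MTTR) = 12384/(12384+81.5) = 0.993

0.993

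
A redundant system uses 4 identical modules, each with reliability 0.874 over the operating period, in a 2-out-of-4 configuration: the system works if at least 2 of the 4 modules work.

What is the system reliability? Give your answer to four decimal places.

0.9928

R = Σ_{i=2}^{4} C(4,i) p^i (1−p)^{4−i} with p = 0.874
C(4,2)·0.874^2·0.126^2 = 0.072764
C(4,3)·0.874^3·0.126^1 = 0.336484
C(4,4)·0.874^4·0.126^0 = 0.583507
Sum = 0.9928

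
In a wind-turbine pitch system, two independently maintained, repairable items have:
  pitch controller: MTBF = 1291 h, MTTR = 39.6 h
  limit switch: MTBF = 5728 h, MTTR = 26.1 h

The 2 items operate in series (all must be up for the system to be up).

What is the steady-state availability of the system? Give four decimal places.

A(pitch controller) = MTBF/(MTBF+MTTR) = 1291/(1291+39.6) = 0.970239
A(limit switch) = MTBF/(MTBF+MTTR) = 5728/(5728+26.1) = 0.995464
Series availability: 0.970239 × 0.995464 = 0.9658

0.9658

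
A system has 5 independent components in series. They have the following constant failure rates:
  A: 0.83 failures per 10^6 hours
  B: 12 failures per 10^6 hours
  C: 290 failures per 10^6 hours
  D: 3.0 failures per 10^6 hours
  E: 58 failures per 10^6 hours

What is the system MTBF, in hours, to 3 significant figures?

Series of exponential components: λ_sys = Σ λ_i
λ_sys = 0.00000083 + 0.000012 + 0.00029 + 0.0000030 + 0.000058 = 3.6383e-04 /h
MTBF = 1 / λ_sys = 2750 h

2750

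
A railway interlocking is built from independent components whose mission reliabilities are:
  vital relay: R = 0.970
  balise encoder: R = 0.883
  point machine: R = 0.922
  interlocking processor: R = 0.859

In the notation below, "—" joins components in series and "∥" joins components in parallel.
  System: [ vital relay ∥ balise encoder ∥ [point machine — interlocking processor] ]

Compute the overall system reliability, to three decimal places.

0.999

Series (point machine and interlocking processor): 0.92200 × 0.85900 = 0.79200
Parallel (vital relay, balise encoder, and [0.79200]): 1 − (1 − 0.97000)(1 − 0.88300)(1 − 0.79200) = 0.999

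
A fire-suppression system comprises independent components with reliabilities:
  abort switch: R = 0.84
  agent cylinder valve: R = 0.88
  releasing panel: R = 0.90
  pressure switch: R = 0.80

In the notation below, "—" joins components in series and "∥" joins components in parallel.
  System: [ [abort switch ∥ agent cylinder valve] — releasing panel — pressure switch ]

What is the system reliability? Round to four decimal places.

Parallel (abort switch and agent cylinder valve): 1 − (1 − 0.840000)(1 − 0.880000) = 0.980800
Series ([0.980800], releasing panel, and pressure switch): 0.980800 × 0.900000 × 0.800000 = 0.7062

0.7062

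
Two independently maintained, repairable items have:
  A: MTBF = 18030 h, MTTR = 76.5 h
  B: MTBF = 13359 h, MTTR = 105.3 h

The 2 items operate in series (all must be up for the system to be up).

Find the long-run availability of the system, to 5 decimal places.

0.98799

A(A) = MTBF/(MTBF+MTTR) = 18030/(18030+76.5) = 0.995775
A(B) = MTBF/(MTBF+MTTR) = 13359/(13359+105.3) = 0.992179
Series availability: 0.995775 × 0.992179 = 0.98799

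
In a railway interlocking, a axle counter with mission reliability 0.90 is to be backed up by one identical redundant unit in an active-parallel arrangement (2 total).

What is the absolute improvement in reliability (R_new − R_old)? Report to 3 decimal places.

R_before = 0.90
R_after = 1 − (1 − 0.90)^2 = 0.990
ΔR = 0.990 − 0.90 = 0.090

0.090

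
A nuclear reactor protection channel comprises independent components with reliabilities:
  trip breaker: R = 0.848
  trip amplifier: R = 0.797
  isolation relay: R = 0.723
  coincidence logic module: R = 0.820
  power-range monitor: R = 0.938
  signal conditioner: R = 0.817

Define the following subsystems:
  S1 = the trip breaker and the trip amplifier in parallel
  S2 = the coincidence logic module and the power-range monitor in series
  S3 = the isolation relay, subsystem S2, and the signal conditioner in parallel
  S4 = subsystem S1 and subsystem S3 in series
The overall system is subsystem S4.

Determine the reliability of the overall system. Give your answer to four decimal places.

Parallel (trip breaker and trip amplifier): 1 − (1 − 0.848000)(1 − 0.797000) = 0.969144
Series (coincidence logic module and power-range monitor): 0.820000 × 0.938000 = 0.769160
Parallel (isolation relay, [0.769160], and signal conditioner): 1 − (1 − 0.723000)(1 − 0.769160)(1 − 0.817000) = 0.988298
Series ([0.969144] and [0.988298]): 0.969144 × 0.988298 = 0.9578

0.9578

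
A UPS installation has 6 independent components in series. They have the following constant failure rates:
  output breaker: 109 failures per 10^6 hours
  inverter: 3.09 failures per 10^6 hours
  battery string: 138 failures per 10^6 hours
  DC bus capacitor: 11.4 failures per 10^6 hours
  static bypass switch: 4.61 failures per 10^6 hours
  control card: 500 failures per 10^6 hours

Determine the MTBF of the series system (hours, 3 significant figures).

Series of exponential components: λ_sys = Σ λ_i
λ_sys = 0.000109 + 0.00000309 + 0.000138 + 0.0000114 + 0.00000461 + 0.000500 = 7.6610e-04 /h
MTBF = 1 / λ_sys = 1310 h

1310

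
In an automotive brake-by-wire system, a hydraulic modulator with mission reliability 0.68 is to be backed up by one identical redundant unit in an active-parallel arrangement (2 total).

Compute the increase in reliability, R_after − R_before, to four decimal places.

0.2176

R_before = 0.68
R_after = 1 − (1 − 0.68)^2 = 0.8976
ΔR = 0.8976 − 0.68 = 0.2176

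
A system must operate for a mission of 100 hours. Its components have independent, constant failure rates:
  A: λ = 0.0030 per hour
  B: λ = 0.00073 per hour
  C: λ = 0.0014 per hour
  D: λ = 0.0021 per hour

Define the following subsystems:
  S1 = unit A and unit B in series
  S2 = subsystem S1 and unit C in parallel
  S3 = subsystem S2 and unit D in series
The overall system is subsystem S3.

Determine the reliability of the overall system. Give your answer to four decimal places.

0.7776

R(A) = exp(−0.0030 × 100) = 0.740818
R(B) = exp(−0.00073 × 100) = 0.929601
R(C) = exp(−0.0014 × 100) = 0.869358
R(D) = exp(−0.0021 × 100) = 0.810584
Series (A and B): 0.740818 × 0.929601 = 0.688665
Parallel ([0.688665] and C): 1 − (1 − 0.688665)(1 − 0.869358) = 0.959327
Series ([0.959327] and D): 0.959327 × 0.810584 = 0.7776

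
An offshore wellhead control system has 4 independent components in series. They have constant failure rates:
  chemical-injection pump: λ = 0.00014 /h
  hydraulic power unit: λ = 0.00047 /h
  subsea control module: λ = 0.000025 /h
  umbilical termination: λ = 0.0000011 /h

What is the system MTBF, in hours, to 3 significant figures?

Series of exponential components: λ_sys = Σ λ_i
λ_sys = 0.00014 + 0.00047 + 0.000025 + 0.0000011 = 6.3610e-04 /h
MTBF = 1 / λ_sys = 1570 h

1570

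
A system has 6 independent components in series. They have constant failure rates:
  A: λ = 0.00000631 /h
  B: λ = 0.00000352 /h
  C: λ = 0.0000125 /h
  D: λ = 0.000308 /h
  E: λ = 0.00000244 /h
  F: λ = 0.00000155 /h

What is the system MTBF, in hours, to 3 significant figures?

2990

Series of exponential components: λ_sys = Σ λ_i
λ_sys = 0.00000631 + 0.00000352 + 0.0000125 + 0.000308 + 0.00000244 + 0.00000155 = 3.3432e-04 /h
MTBF = 1 / λ_sys = 2990 h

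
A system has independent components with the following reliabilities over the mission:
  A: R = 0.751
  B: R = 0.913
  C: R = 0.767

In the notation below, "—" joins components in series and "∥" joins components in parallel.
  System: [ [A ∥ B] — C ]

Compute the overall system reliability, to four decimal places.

Parallel (A and B): 1 − (1 − 0.751000)(1 − 0.913000) = 0.978337
Series ([0.978337] and C): 0.978337 × 0.767000 = 0.7504

0.7504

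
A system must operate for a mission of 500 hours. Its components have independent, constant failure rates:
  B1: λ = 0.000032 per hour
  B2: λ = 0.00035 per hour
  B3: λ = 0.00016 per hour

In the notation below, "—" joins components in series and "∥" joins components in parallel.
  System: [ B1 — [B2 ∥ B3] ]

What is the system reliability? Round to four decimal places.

R(B1) = exp(−0.000032 × 500) = 0.984127
R(B2) = exp(−0.00035 × 500) = 0.839457
R(B3) = exp(−0.00016 × 500) = 0.923116
Parallel (B2 and B3): 1 − (1 − 0.839457)(1 − 0.923116) = 0.987657
Series (B1 and [0.987657]): 0.984127 × 0.987657 = 0.9720

0.9720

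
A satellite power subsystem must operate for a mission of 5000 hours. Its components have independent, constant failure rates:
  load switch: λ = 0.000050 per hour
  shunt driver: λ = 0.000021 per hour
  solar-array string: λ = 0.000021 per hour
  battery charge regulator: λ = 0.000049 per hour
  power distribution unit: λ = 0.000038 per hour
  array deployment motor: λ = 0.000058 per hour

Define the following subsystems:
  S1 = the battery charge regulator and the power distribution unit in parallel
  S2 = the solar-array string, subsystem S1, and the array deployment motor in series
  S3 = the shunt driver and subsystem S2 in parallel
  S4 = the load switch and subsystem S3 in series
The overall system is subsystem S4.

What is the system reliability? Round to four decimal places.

0.7515

R(load switch) = exp(−0.000050 × 5000) = 0.778801
R(shunt driver) = exp(−0.000021 × 5000) = 0.900325
R(solar-array string) = exp(−0.000021 × 5000) = 0.900325
R(battery charge regulator) = exp(−0.000049 × 5000) = 0.782705
R(power distribution unit) = exp(−0.000038 × 5000) = 0.826959
R(array deployment motor) = exp(−0.000058 × 5000) = 0.748264
Parallel (battery charge regulator and power distribution unit): 1 − (1 − 0.782705)(1 − 0.826959) = 0.962399
Series (solar-array string, [0.962399], and array deployment motor): 0.900325 × 0.962399 × 0.748264 = 0.648350
Parallel (shunt driver and [0.648350]): 1 − (1 − 0.900325)(1 − 0.648350) = 0.964949
Series (load switch and [0.964949]): 0.778801 × 0.964949 = 0.7515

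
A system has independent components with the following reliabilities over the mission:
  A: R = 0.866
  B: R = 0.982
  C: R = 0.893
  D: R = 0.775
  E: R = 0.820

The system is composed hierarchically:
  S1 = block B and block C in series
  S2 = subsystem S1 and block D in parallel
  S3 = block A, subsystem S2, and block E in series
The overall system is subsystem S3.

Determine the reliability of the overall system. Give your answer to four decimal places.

Series (B and C): 0.982000 × 0.893000 = 0.876926
Parallel ([0.876926] and D): 1 − (1 − 0.876926)(1 − 0.775000) = 0.972308
Series (A, [0.972308], and E): 0.866000 × 0.972308 × 0.820000 = 0.6905

0.6905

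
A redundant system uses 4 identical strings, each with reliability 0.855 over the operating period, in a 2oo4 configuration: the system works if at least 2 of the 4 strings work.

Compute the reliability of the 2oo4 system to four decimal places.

0.9891

R = Σ_{i=2}^{4} C(4,i) p^i (1−p)^{4−i} with p = 0.855
C(4,2)·0.855^2·0.145^2 = 0.092219
C(4,3)·0.855^3·0.145^1 = 0.362515
C(4,4)·0.855^4·0.145^0 = 0.534398
Sum = 0.9891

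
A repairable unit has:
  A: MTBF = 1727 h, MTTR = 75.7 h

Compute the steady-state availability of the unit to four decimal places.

0.9580

A(A) = MTBF/(MTBF+MTTR) = 1727/(1727+75.7) = 0.9580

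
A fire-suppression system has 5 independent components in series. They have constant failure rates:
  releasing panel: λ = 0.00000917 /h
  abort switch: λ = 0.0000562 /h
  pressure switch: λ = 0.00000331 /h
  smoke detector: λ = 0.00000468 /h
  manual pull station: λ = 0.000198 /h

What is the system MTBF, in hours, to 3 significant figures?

3690

Series of exponential components: λ_sys = Σ λ_i
λ_sys = 0.00000917 + 0.0000562 + 0.00000331 + 0.00000468 + 0.000198 = 2.7136e-04 /h
MTBF = 1 / λ_sys = 3690 h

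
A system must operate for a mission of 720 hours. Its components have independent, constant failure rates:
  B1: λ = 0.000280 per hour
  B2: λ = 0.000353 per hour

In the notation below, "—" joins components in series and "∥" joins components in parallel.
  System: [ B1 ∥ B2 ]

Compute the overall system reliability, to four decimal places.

R(B1) = exp(−0.000280 × 720) = 0.817422
R(B2) = exp(−0.000353 × 720) = 0.775568
Parallel (B1 and B2): 1 − (1 − 0.817422)(1 − 0.775568) = 0.9590

0.9590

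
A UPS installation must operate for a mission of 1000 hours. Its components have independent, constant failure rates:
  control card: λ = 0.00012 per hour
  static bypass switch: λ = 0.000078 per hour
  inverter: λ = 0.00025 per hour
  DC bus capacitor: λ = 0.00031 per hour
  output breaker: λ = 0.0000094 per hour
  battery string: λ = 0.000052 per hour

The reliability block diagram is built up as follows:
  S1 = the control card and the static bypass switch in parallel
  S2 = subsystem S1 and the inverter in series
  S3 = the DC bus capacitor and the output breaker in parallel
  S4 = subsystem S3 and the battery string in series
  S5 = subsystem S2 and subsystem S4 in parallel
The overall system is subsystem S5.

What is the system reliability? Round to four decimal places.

0.9879

R(control card) = exp(−0.00012 × 1000) = 0.886920
R(static bypass switch) = exp(−0.000078 × 1000) = 0.924964
R(inverter) = exp(−0.00025 × 1000) = 0.778801
R(DC bus capacitor) = exp(−0.00031 × 1000) = 0.733447
R(output breaker) = exp(−0.0000094 × 1000) = 0.990644
R(battery string) = exp(−0.000052 × 1000) = 0.949329
Parallel (control card and static bypass switch): 1 − (1 − 0.886920)(1 − 0.924964) = 0.991515
Series ([0.991515] and inverter): 0.991515 × 0.778801 = 0.772193
Parallel (DC bus capacitor and output breaker): 1 − (1 − 0.733447)(1 − 0.990644) = 0.997506
Series ([0.997506] and battery string): 0.997506 × 0.949329 = 0.946961
Parallel ([0.772193] and [0.946961]): 1 − (1 − 0.772193)(1 − 0.946961) = 0.9879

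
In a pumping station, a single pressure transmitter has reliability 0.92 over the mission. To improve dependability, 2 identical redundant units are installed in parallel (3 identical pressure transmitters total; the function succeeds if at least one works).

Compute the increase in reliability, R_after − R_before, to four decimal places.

R_before = 0.92
R_after = 1 − (1 − 0.92)^3 = 0.9995
ΔR = 0.9995 − 0.92 = 0.0795

0.0795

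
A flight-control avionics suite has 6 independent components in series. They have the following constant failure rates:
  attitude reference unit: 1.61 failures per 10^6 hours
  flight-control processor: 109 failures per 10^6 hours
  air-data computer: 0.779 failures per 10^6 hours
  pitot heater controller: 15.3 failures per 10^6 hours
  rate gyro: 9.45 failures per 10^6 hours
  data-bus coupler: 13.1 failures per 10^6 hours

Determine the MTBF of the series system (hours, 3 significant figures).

Series of exponential components: λ_sys = Σ λ_i
λ_sys = 0.00000161 + 0.000109 + 0.000000779 + 0.0000153 + 0.00000945 + 0.0000131 = 1.4924e-04 /h
MTBF = 1 / λ_sys = 6700 h

6700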